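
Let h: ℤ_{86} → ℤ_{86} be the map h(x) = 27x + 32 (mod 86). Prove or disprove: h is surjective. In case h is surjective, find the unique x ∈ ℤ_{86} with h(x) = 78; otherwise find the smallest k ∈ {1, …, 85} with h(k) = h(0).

24

Since gcd(27, 86) = 1, 27 is invertible modulo 86. Euclid's algorithm: 86 = 3·27 + 5, 27 = 5·5 + 2, 5 = 2·2 + 1; back-substituting gives 1 = 51·27 − 16·86, so 27⁻¹ ≡ 51 (mod 86).
For any y ∈ ℤ_{86}, x = 51(y − 32) mod 86 satisfies h(x) = 27·51(y − 32) + 32 ≡ y (since 27·51 ≡ 1 mod 86). So every y has a preimage.
Therefore h is surjective.
Since h is surjective, we find h⁻¹(78): we need 27x ≡ 78 − 32 ≡ 46 (mod 86). Using 27⁻¹ = 51: x ≡ 51·46 = 2346 = 27·86 + 24, so x = 24.
Check: h(24) = 27·24 + 32 = 680 = 7·86 + 78 ≡ 78 (mod 86).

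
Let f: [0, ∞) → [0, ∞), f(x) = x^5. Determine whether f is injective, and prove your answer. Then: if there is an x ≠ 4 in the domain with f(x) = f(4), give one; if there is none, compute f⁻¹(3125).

On [0, ∞), x ↦ x^5 is strictly increasing, so f(a) = f(b) forces a = b. Hence f is injective.
Since x ↦ x^5 is strictly increasing on [0, ∞), it is injective there, so no x ≠ 4 in the domain has f(x) = f(4). We therefore compute f⁻¹(3125) = 3125^{1/5} = 5 (indeed 5^5 = 3125).

5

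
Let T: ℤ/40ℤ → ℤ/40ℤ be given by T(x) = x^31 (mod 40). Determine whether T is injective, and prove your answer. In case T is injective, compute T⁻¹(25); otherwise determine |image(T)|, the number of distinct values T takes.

25

T(0) = 0^31 = 0.
T(10): Repeated squaring mod 40: 10^1 ≡ 10, 10^2 ≡ 10² = 100 ≡ 20, 10^4 ≡ 20² = 400 ≡ 0, 10^8 ≡ 0² = 0, 10^16 ≡ 0² = 0. Since 31 = 16 + 8 + 4 + 2 + 1, 10^31 ≡ 0·0·0·20·10: 0·0 = 0, then 0·0 = 0, then 0·20 = 0, then 0·10 = 0. So 10^31 ≡ 0 (mod 40).
So T(0) = T(10) = 0 while 0 ≠ 10, so T is not injective.
Since T is not injective, we determine |image(T)|. Computing x^31 mod 40 for each x (by repeated squaring, reducing mod 40 at every step), the values T(0), T(1), …, T(39) are: 0, 1, 8, 27, 24, 5, 16, 23, 32, 9, 0, 11, 8, 37, 24, 15, 16, 33, 32, 19, 0, 21, 8, 7, 24, 25, 16, 3, 32, 29, 0, 31, 8, 17, 24, 35, 16, 13, 32, 39.
The distinct values are {0, 1, 3, 5, 7, 8, 9, 11, 13, 15, 16, 17, 19, 21, 23, 24, 25, 27, 29, 31, 32, 33, 35, 37, 39}; there are 25 of them.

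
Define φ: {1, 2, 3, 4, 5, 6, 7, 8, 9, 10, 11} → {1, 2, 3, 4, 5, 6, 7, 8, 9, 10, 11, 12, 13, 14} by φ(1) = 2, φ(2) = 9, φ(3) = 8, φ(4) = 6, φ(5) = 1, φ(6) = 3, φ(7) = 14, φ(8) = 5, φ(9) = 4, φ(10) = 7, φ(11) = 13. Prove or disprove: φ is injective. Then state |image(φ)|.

11

The values φ(1), …, φ(11) are 2, 9, 8, 6, 1, 3, 14, 5, 4, 7, 13 — all distinct.
So φ(a) = φ(b) only when a = b, and φ is injective.
The image of φ is {1, 2, 3, 4, 5, 6, 7, 8, 9, 13, 14}, which has 11 elements.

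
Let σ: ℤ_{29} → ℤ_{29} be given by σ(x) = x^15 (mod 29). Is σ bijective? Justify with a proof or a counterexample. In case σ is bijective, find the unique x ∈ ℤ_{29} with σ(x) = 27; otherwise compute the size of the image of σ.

Since 29 is prime, the nonzero elements of ℤ_{29} form a cyclic group of order 28.
As gcd(15, 28) = 1, raising to the 15th power is a bijection on this group: if x_1^15 ≡ x_2^15 then (x_1x_2^{−1})^15 = 1, and the only element of order dividing gcd(15, 28) = 1 is 1, so x_1 = x_2.
With σ(0) = 0 this makes σ injective on all of ℤ_{29}, hence bijective (finite equal-size domain and codomain). In particular σ is bijective.
Since σ is bijective, we find the preimage of 27. The inverse of x ↦ x^15 on (ℤ_{29})^× is x ↦ x^15, because 15·15 = 225 = 8·28 + 1 ≡ 1 (mod 28) and x^{28} = 1 for x ≠ 0 (Fermat). So σ⁻¹(27) = 27^15 mod 29.
Repeated squaring mod 29: 27^1 ≡ 27, 27^2 ≡ 27² = 729 ≡ 4, 27^4 ≡ 4² = 16, 27^8 ≡ 16² = 256 ≡ 24. Since 15 = 8 + 4 + 2 + 1, 27^15 ≡ 24·16·4·27: 24·16 = 384 ≡ 7, then 7·4 = 28, then 28·27 = 756 ≡ 2. So 27^15 ≡ 2 (mod 29).
Hence σ⁻¹(27) = 2.

2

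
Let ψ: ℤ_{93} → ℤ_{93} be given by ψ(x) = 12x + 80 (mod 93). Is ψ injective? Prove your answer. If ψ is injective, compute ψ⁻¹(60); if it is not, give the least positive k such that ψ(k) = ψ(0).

We have gcd(12, 93) = 3 > 1. Taking x_1 = 0 and x_2 = 31: ψ(0) = 80 and ψ(31) = 12·31 + 80 = 452 ≡ 80 (mod 93).
So ψ(0) = ψ(31) while 0 ≠ 31, therefore ψ is not injective.
Since ψ is not injective, we find the least positive k with ψ(k) = ψ(0): this means 12k ≡ 0 (mod 93), i.e. 93 ∣ 12k. Since gcd(12, 93) = 3, dividing through by 3 this holds exactly when 31 ∣ 4k, and as gcd(4, 31) = 1, exactly when 31 ∣ k.
The smallest positive such k is 31.

31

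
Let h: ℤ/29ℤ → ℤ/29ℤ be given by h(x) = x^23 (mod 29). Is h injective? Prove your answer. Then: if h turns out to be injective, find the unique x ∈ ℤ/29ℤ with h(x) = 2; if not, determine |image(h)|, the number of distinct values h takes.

Since 29 is prime, the nonzero elements of ℤ/29ℤ form a cyclic group of order 28.
As gcd(23, 28) = 1, raising to the 23rd power is a bijection on this group: if u^23 ≡ v^23 then (uv^{−1})^23 = 1, and the only element of order dividing gcd(23, 28) = 1 is 1, so u = v.
With h(0) = 0 this makes h injective on all of ℤ/29ℤ, hence bijective (finite equal-size domain and codomain). In particular h is injective.
Since h is injective, we find the preimage of 2. The inverse of x ↦ x^23 on (ℤ/29ℤ)^× is x ↦ x^11, because 23·11 = 253 = 9·28 + 1 ≡ 1 (mod 28) and x^{28} = 1 for x ≠ 0 (Fermat). So h⁻¹(2) = 2^11 mod 29.
Repeated squaring mod 29: 2^1 ≡ 2, 2^2 ≡ 2² = 4, 2^4 ≡ 4² = 16, 2^8 ≡ 16² = 256 ≡ 24. Since 11 = 8 + 2 + 1, 2^11 ≡ 24·4·2: 24·4 = 96 ≡ 9, then 9·2 = 18. So 2^11 ≡ 18 (mod 29).
Hence h⁻¹(2) = 18.

18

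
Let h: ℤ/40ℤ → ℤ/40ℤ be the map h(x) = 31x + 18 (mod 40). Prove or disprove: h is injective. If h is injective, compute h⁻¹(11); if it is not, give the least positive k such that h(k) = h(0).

Suppose h(u) = h(v) in ℤ/40ℤ. Then 31u + 18 ≡ 31v + 18 (mod 40), thus 31(u − v) ≡ 0 (mod 40).
Since gcd(31, 40) = 1, 31 is invertible modulo 40, so u − v ≡ 0 (mod 40), i.e. u = v.
Therefore h is injective.
We now compute 31⁻¹ mod 40 explicitly. Euclid's algorithm: 40 = 1·31 + 9, 31 = 3·9 + 4, 9 = 2·4 + 1; back-substituting gives 1 = 31·31 − 24·40, so 31⁻¹ ≡ 31 (mod 40).
Since h is injective, we compute h⁻¹(11): solve 31x + 18 ≡ 11 (mod 40), i.e. 31x ≡ 33 (mod 40).
Multiplying by 31⁻¹ = 31 gives x ≡ 31·33 = 1023 = 25·40 + 23 ≡ 23 (mod 40).
Check: h(23) = 31·23 + 18 = 731 = 18·40 + 11 ≡ 11 (mod 40).

23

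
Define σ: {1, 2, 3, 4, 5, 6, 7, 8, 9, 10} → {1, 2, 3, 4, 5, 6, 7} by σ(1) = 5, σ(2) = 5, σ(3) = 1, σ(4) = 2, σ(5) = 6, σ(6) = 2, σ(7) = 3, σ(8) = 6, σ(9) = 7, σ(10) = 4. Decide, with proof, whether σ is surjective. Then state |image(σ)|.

Every element of the codomain has a preimage: 1 = σ(3), 2 = σ(4), 3 = σ(7), 4 = σ(10), 5 = σ(1), 6 = σ(5), 7 = σ(9).
Thus σ is surjective.
The image of σ is {1, 2, 3, 4, 5, 6, 7}, which has 7 elements.

7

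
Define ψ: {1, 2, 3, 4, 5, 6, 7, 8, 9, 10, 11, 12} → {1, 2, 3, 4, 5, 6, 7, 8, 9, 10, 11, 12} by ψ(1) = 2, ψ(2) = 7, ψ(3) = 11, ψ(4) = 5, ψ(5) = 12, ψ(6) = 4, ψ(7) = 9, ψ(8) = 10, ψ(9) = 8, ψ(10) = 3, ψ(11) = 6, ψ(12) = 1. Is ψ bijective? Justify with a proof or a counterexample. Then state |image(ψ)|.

The values 2, 7, 11, 5, 12, 4, 9, 10, 8, 3, 6, 1 are a permutation of {1, 2, 3, 4, 5, 6, 7, 8, 9, 10, 11, 12}: each element appears exactly once.
So ψ is injective and surjective, hence bijective.
The image of ψ is {1, 2, 3, 4, 5, 6, 7, 8, 9, 10, 11, 12}, which has 12 elements.

12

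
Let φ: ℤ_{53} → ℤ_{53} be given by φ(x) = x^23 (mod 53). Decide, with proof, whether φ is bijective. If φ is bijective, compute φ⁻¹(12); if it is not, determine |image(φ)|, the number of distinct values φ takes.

Since 53 is prime, the nonzero elements of ℤ_{53} form a cyclic group of order 52.
As gcd(23, 52) = 1, raising to the 23rd power is a bijection on this group: if u^23 ≡ v^23 then (uv^{−1})^23 = 1, and the only element of order dividing gcd(23, 52) = 1 is 1, so u = v.
With φ(0) = 0 this makes φ injective on all of ℤ_{53}, hence bijective (finite equal-size domain and codomain). In particular φ is bijective.
Since φ is bijective, we find the preimage of 12. The inverse of x ↦ x^23 on (ℤ_{53})^× is x ↦ x^43, because 23·43 = 989 = 19·52 + 1 ≡ 1 (mod 52) and x^{52} = 1 for x ≠ 0 (Fermat). So φ⁻¹(12) = 12^43 mod 53.
Repeated squaring mod 53: 12^1 ≡ 12, 12^2 ≡ 12² = 144 ≡ 38, 12^4 ≡ 38² = 1444 ≡ 13, 12^8 ≡ 13² = 169 ≡ 10, 12^16 ≡ 10² = 100 ≡ 47, 12^32 ≡ 47² = 2209 ≡ 36. Since 43 = 32 + 8 + 2 + 1, 12^43 ≡ 36·10·38·12: 36·10 = 360 ≡ 42, then 42·38 = 1596 ≡ 6, then 6·12 = 72 ≡ 19. So 12^43 ≡ 19 (mod 53).
Hence φ⁻¹(12) = 19.

19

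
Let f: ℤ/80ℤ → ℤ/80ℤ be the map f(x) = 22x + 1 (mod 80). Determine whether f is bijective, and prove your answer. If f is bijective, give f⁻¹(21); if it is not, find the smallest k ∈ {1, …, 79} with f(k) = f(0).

40

Recall that f is injective when f(s) = f(t) forces s = t.
We have gcd(22, 80) = 2 > 1. Taking s = 0 and t = 40: f(0) = 1 and f(40) = 22·40 + 1 = 881 ≡ 1 (mod 80).
So f(0) = f(40) while 0 ≠ 40, therefore f is not injective, hence not bijective.
Since f is not bijective, we find the least positive k with f(k) = f(0): this means 22k ≡ 0 (mod 80), i.e. 80 ∣ 22k. Since gcd(22, 80) = 2, dividing through by 2 this holds exactly when 40 ∣ 11k, and as gcd(11, 40) = 1, exactly when 40 ∣ k.
The smallest positive such k is 40.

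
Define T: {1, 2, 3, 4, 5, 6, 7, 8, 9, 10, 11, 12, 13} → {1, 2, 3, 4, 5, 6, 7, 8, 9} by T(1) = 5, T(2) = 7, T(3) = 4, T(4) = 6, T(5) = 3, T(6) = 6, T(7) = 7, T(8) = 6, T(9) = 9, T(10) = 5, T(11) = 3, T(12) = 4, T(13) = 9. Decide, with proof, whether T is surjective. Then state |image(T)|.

No element maps to 1, so T is not surjective.
The image of T is {3, 4, 5, 6, 7, 9}, which has 6 elements.

6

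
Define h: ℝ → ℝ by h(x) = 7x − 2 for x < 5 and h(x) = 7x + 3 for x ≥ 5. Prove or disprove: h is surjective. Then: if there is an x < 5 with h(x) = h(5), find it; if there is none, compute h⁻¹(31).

Both pieces are strictly increasing (slopes 7 and 7), so each is injective on its own interval.
The left piece maps (−∞, 5) onto (−∞, 33); the right piece maps [5, ∞) onto [38, ∞).
The union (−∞, 33) ∪ [38, ∞) omits the interval between 33 and 38; in particular 33 has no preimage. So h is not surjective.
Because the two images are disjoint, no x < 5 has h(x) = h(5), so we compute h⁻¹(31): 31 lies in (−∞, 33), so solve 7x − 2 = 31: x = (31 + 2)/7 = 33/7.

33/7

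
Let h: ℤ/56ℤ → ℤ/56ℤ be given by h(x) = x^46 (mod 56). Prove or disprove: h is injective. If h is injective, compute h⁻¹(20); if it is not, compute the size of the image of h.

8

h(6): Repeated squaring mod 56: 6^1 ≡ 6, 6^2 ≡ 6² = 36, 6^4 ≡ 36² = 1296 ≡ 8, 6^8 ≡ 8² = 64 ≡ 8, 6^16 ≡ 8² = 64 ≡ 8, 6^32 ≡ 8² = 64 ≡ 8. Since 46 = 32 + 8 + 4 + 2, 6^46 ≡ 8·8·8·36: 8·8 = 64 ≡ 8, then 8·8 = 64 ≡ 8, then 8·36 = 288 ≡ 8. So 6^46 ≡ 8 (mod 56).
h(8): Repeated squaring mod 56: 8^1 ≡ 8, 8^2 ≡ 8² = 64 ≡ 8, 8^4 ≡ 8² = 64 ≡ 8, 8^8 ≡ 8² = 64 ≡ 8, 8^16 ≡ 8² = 64 ≡ 8, 8^32 ≡ 8² = 64 ≡ 8. Since 46 = 32 + 8 + 4 + 2, 8^46 ≡ 8·8·8·8: 8·8 = 64 ≡ 8, then 8·8 = 64 ≡ 8, then 8·8 = 64 ≡ 8. So 8^46 ≡ 8 (mod 56).
So h(6) = h(8) = 8 while 6 ≠ 8, so h is not injective.
Since h is not injective, we determine |image(h)|. Computing x^46 mod 56 for each x (by repeated squaring, reducing mod 56 at every step), the values h(0), h(1), …, h(55) are: 0, 1, 16, 25, 32, 9, 8, 49, 8, 9, 32, 25, 16, 1, 0, 1, 16, 25, 32, 9, 8, 49, 8, 9, 32, 25, 16, 1, 0, 1, 16, 25, 32, 9, 8, 49, 8, 9, 32, 25, 16, 1, 0, 1, 16, 25, 32, 9, 8, 49, 8, 9, 32, 25, 16, 1.
The distinct values are {0, 1, 8, 9, 16, 25, 32, 49}; there are 8 of them.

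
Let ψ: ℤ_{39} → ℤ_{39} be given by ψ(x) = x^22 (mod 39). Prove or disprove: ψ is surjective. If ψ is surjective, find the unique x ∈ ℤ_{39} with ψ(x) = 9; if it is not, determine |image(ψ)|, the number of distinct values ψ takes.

ψ(5): Repeated squaring mod 39: 5^1 ≡ 5, 5^2 ≡ 5² = 25, 5^4 ≡ 25² = 625 ≡ 1, 5^8 ≡ 1² = 1, 5^16 ≡ 1² = 1. Since 22 = 16 + 4 + 2, 5^22 ≡ 1·1·25: 1·1 = 1, then 1·25 = 25. So 5^22 ≡ 25 (mod 39).
ψ(8): Repeated squaring mod 39: 8^1 ≡ 8, 8^2 ≡ 8² = 64 ≡ 25, 8^4 ≡ 25² = 625 ≡ 1, 8^8 ≡ 1² = 1, 8^16 ≡ 1² = 1. Since 22 = 16 + 4 + 2, 8^22 ≡ 1·1·25: 1·1 = 1, then 1·25 = 25. So 8^22 ≡ 25 (mod 39).
So ψ(5) = ψ(8) = 25 while 5 ≠ 8, thus ψ is not injective.
A non-injective map from the 39-element set ℤ_{39} to itself takes at most 38 distinct values, so it cannot be surjective. Therefore ψ is not surjective.
Since ψ is not surjective, we determine |image(ψ)|. Computing x^22 mod 39 for each x (by repeated squaring, reducing mod 39 at every step), the values ψ(0), ψ(1), …, ψ(38) are: 0, 1, 10, 3, 22, 25, 30, 4, 25, 9, 16, 10, 27, 13, 1, 36, 16, 22, 12, 4, 4, 12, 22, 16, 36, 1, 13, 27, 10, 16, 9, 25, 4, 30, 25, 22, 3, 10, 1.
The distinct values are {0, 1, 3, 4, 9, 10, 12, 13, 16, 22, 25, 27, 30, 36}; there are 14 of them.

14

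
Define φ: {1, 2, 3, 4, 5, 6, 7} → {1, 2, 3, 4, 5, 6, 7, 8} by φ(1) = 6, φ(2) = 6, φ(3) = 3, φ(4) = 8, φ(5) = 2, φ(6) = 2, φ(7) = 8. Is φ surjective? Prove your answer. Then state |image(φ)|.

No element maps to 1, so φ is not surjective.
The image of φ is {2, 3, 6, 8}, which has 4 elements.

4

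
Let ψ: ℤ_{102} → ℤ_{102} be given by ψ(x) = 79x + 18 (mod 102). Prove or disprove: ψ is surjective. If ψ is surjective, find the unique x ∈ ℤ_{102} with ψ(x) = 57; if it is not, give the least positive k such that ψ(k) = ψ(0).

87

Since gcd(79, 102) = 1, 79 is invertible modulo 102. Euclid's algorithm: 102 = 1·79 + 23, 79 = 3·23 + 10, 23 = 2·10 + 3, 10 = 3·3 + 1; back-substituting gives 1 = 31·79 − 24·102, so 79⁻¹ ≡ 31 (mod 102).
For any y ∈ ℤ_{102}, x = 31(y − 18) mod 102 satisfies ψ(x) = 79·31(y − 18) + 18 ≡ y (since 79·31 ≡ 1 mod 102). So every y has a preimage.
So ψ is surjective.
Since ψ is surjective, we compute ψ⁻¹(57): solve 79x + 18 ≡ 57 (mod 102), i.e. 79x ≡ 39 (mod 102).
Multiplying by 79⁻¹ = 31 gives x ≡ 31·39 = 1209 = 11·102 + 87 ≡ 87 (mod 102).
Check: ψ(87) = 79·87 + 18 = 6891 = 67·102 + 57 ≡ 57 (mod 102).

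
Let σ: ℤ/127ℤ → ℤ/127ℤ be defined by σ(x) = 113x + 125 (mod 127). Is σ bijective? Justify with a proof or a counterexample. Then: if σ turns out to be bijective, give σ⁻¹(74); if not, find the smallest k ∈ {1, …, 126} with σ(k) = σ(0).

49

By definition, σ is injective if σ(s) = σ(t) implies s = t.
If σ(s) = σ(t), then 113s ≡ 113t (mod 127). Because gcd(113, 127) = 1, we may cancel 113 to get s ≡ t (mod 127).
We now compute 113⁻¹ mod 127 explicitly. Euclid's algorithm: 127 = 1·113 + 14, 113 = 8·14 + 1; back-substituting gives 1 = 9·113 − 8·127, so 113⁻¹ ≡ 9 (mod 127).
For any y ∈ ℤ/127ℤ, x = 9(y − 125) mod 127 satisfies σ(x) = 113·9(y − 125) + 125 ≡ y (since 113·9 ≡ 1 mod 127). So every y has a preimage.
Thus σ is bijective.
Since σ is bijective, we compute σ⁻¹(74): solve 113x + 125 ≡ 74 (mod 127), i.e. 113x ≡ 76 (mod 127).
Multiplying by 113⁻¹ = 9 gives x ≡ 9·76 = 684 = 5·127 + 49 ≡ 49 (mod 127).
Check: σ(49) = 113·49 + 125 = 5662 = 44·127 + 74 ≡ 74 (mod 127).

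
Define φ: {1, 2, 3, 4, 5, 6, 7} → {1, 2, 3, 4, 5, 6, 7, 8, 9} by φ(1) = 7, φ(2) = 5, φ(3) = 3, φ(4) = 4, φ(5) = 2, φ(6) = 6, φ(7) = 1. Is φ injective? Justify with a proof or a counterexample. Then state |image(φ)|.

7

The values φ(1), …, φ(7) are 7, 5, 3, 4, 2, 6, 1 — all distinct.
So φ(s) = φ(t) only when s = t, and φ is injective.
The image of φ is {1, 2, 3, 4, 5, 6, 7}, which has 7 elements.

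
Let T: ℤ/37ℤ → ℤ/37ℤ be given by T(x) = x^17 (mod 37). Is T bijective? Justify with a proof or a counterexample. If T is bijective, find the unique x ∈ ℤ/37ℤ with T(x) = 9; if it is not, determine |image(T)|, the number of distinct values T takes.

33

Since 37 is prime, the nonzero elements of ℤ/37ℤ form a cyclic group of order 36.
As gcd(17, 36) = 1, raising to the 17th power is a bijection on this group: if x_1^17 ≡ x_2^17 then (x_1x_2^{−1})^17 = 1, and the only element of order dividing gcd(17, 36) = 1 is 1, so x_1 = x_2.
With T(0) = 0 this makes T injective on all of ℤ/37ℤ, hence bijective (finite equal-size domain and codomain). In particular T is bijective.
Since T is bijective, we find the preimage of 9. The inverse of x ↦ x^17 on (ℤ/37ℤ)^× is x ↦ x^17, because 17·17 = 289 = 8·36 + 1 ≡ 1 (mod 36) and x^{36} = 1 for x ≠ 0 (Fermat). So T⁻¹(9) = 9^17 mod 37.
Repeated squaring mod 37: 9^1 ≡ 9, 9^2 ≡ 9² = 81 ≡ 7, 9^4 ≡ 7² = 49 ≡ 12, 9^8 ≡ 12² = 144 ≡ 33, 9^16 ≡ 33² = 1089 ≡ 16. Since 17 = 16 + 1, 9^17 ≡ 16·9: 16·9 = 144 ≡ 33. So 9^17 ≡ 33 (mod 37).
Hence T⁻¹(9) = 33.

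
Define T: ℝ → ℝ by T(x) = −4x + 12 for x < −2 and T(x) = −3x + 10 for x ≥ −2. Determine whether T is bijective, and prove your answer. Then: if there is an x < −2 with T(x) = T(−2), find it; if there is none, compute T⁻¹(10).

0

Both pieces are strictly decreasing (slopes −4 and −3), so each is injective on its own interval.
The left piece maps (−∞, −2) onto (20, ∞); the right piece maps [−2, ∞) onto (−∞, 16].
The images leave a gap (20 has no preimage), so T is not surjective, hence not bijective.
Because the two images are disjoint, no x < −2 has T(x) = T(−2), so we compute T⁻¹(10): 10 lies in (−∞, 16], so solve −3x + 10 = 10: x = (10 − 10)/(−3) = 0.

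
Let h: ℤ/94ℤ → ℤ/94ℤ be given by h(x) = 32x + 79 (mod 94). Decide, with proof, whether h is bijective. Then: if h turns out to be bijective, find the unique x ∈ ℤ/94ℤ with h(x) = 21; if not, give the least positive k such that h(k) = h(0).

47

We have gcd(32, 94) = 2 > 1. Taking s = 0 and t = 47: h(0) = 79 and h(47) = 32·47 + 79 = 1583 ≡ 79 (mod 94).
So h(0) = h(47) while 0 ≠ 47, so h is not injective, hence not bijective.
Since h is not bijective, we find the least positive k with h(k) = h(0): this means 32k ≡ 0 (mod 94), i.e. 94 ∣ 32k. Since gcd(32, 94) = 2, dividing through by 2 this holds exactly when 47 ∣ 16k, and as gcd(16, 47) = 1, exactly when 47 ∣ k.
The smallest positive such k is 47.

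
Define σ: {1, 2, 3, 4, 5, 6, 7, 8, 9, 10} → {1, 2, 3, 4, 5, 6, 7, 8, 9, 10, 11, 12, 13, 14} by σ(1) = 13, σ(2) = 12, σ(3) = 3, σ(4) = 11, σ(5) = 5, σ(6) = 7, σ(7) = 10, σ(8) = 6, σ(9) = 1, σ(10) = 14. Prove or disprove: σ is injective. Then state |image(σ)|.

10

The values σ(1), …, σ(10) are 13, 12, 3, 11, 5, 7, 10, 6, 1, 14 — all distinct.
So σ(x_1) = σ(x_2) only when x_1 = x_2, and σ is injective.
The image of σ is {1, 3, 5, 6, 7, 10, 11, 12, 13, 14}, which has 10 elements.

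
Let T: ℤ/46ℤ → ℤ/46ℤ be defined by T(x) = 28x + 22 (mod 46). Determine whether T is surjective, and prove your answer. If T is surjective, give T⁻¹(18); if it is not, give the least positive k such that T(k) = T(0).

23

Since gcd(28, 46) = 2, we have 28x ≡ 0 (mod 2) for all x, so T(x) ≡ 0 (mod 2).
But 1 ≢ 0 (mod 2), so 1 ∈ ℤ/46ℤ has no preimage. Thus T is not surjective.
Since T is not surjective, we find the least positive k with T(k) = T(0): this means 28k ≡ 0 (mod 46), i.e. 46 ∣ 28k. Since gcd(28, 46) = 2, dividing through by 2 this holds exactly when 23 ∣ 14k, and as gcd(14, 23) = 1, exactly when 23 ∣ k.
The smallest positive such k is 23.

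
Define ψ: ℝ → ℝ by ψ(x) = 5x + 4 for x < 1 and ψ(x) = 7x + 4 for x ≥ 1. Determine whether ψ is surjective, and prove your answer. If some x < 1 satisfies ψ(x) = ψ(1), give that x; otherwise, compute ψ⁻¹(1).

Both pieces are strictly increasing (slopes 5 and 7), so each is injective on its own interval.
The left piece maps (−∞, 1) onto (−∞, 9); the right piece maps [1, ∞) onto [11, ∞).
The union (−∞, 9) ∪ [11, ∞) omits the interval between 9 and 11; in particular 9 has no preimage. So ψ is not surjective.
Because the two images are disjoint, no x < 1 has ψ(x) = ψ(1), so we compute ψ⁻¹(1): 1 lies in (−∞, 9), so solve 5x + 4 = 1: x = (1 − 4)/5 = −3/5.

-3/5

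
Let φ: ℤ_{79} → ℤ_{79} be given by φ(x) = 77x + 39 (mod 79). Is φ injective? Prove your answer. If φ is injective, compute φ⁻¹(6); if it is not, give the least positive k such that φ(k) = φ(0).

56

If φ(u) = φ(v), then 77u ≡ 77v (mod 79). Because gcd(77, 79) = 1, we may cancel 77 to get u ≡ v (mod 79).
So φ is injective.
We now compute 77⁻¹ mod 79 explicitly. Euclid's algorithm: 79 = 1·77 + 2, 77 = 38·2 + 1; back-substituting gives 1 = 39·77 − 38·79, so 77⁻¹ ≡ 39 (mod 79).
Since φ is injective, we compute φ⁻¹(6): solve 77x + 39 ≡ 6 (mod 79), i.e. 77x ≡ 46 (mod 79).
Multiplying by 77⁻¹ = 39 gives x ≡ 39·46 = 1794 = 22·79 + 56 ≡ 56 (mod 79).
Check: φ(56) = 77·56 + 39 = 4351 = 55·79 + 6 ≡ 6 (mod 79).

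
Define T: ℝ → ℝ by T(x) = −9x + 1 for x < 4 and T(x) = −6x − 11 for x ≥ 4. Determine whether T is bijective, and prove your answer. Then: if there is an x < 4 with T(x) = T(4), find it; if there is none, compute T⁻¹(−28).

29/9

Both pieces are strictly decreasing (slopes −9 and −6), so each is injective on its own interval.
The left piece maps (−∞, 4) onto (−35, ∞); the right piece maps [4, ∞) onto (−∞, −35].
Since −35 = −35, the images partition ℝ: T is injective and surjective, hence bijective.
Because the two images are disjoint, no x < 4 has T(x) = T(4), so we compute T⁻¹(−28): −28 lies in (−35, ∞), so solve −9x + 1 = −28: x = (−28 − 1)/(−9) = 29/9.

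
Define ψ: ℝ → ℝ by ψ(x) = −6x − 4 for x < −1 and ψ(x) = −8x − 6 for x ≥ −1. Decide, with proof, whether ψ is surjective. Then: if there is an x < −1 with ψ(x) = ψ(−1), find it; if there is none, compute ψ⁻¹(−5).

Both pieces are strictly decreasing (slopes −6 and −8), so each is injective on its own interval.
The left piece maps (−∞, −1) onto (2, ∞); the right piece maps [−1, ∞) onto (−∞, 2].
These images together cover ℝ, so ψ is surjective.
Because the two images are disjoint, no x < −1 has ψ(x) = ψ(−1), so we compute ψ⁻¹(−5): −5 lies in (−∞, 2], so solve −8x − 6 = −5: x = (−5 + 6)/(−8) = −1/8.

-1/8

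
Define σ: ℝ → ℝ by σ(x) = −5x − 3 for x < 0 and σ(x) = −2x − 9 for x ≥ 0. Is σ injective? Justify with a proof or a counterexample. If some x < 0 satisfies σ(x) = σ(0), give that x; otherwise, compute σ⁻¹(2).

-1

Both pieces are strictly decreasing (slopes −5 and −2), so each is injective on its own interval.
The left piece maps (−∞, 0) onto (−3, ∞); the right piece maps [0, ∞) onto (−∞, −9].
These images are disjoint, so no value is attained by both pieces. Thus σ is injective.
Because the two images are disjoint, no x < 0 has σ(x) = σ(0), so we compute σ⁻¹(2): 2 lies in (−3, ∞), so solve −5x − 3 = 2: x = (2 + 3)/(−5) = −1.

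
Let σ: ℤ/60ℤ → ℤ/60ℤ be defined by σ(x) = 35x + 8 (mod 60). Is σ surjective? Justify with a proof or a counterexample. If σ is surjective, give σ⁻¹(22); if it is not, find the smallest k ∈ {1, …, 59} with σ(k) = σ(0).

Since gcd(35, 60) = 5, we have 35x ≡ 0 (mod 5) for all x, so σ(x) ≡ 3 (mod 5).
But 0 ≢ 3 (mod 5), so 0 ∈ ℤ/60ℤ has no preimage. Therefore σ is not surjective.
Since σ is not surjective, we find the least positive k with σ(k) = σ(0): this means 35k ≡ 0 (mod 60), i.e. 60 ∣ 35k. Since gcd(35, 60) = 5, dividing through by 5 this holds exactly when 12 ∣ 7k, and as gcd(7, 12) = 1, exactly when 12 ∣ k.
The smallest positive such k is 12.

12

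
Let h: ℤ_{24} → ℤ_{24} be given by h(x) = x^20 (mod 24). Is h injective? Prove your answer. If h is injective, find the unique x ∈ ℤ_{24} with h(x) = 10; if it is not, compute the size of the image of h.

h(2): Repeated squaring mod 24: 2^1 ≡ 2, 2^2 ≡ 2² = 4, 2^4 ≡ 4² = 16, 2^8 ≡ 16² = 256 ≡ 16, 2^16 ≡ 16² = 256 ≡ 16. Since 20 = 16 + 4, 2^20 ≡ 16·16: 16·16 = 256 ≡ 16. So 2^20 ≡ 16 (mod 24).
h(4): Repeated squaring mod 24: 4^1 ≡ 4, 4^2 ≡ 4² = 16, 4^4 ≡ 16² = 256 ≡ 16, 4^8 ≡ 16² = 256 ≡ 16, 4^16 ≡ 16² = 256 ≡ 16. Since 20 = 16 + 4, 4^20 ≡ 16·16: 16·16 = 256 ≡ 16. So 4^20 ≡ 16 (mod 24).
So h(2) = h(4) = 16 while 2 ≠ 4, so h is not injective.
Since h is not injective, we determine |image(h)|. Computing x^20 mod 24 for each x (by repeated squaring, reducing mod 24 at every step), the values h(0), h(1), …, h(23) are: 0, 1, 16, 9, 16, 1, 0, 1, 16, 9, 16, 1, 0, 1, 16, 9, 16, 1, 0, 1, 16, 9, 16, 1.
The distinct values are {0, 1, 9, 16}; there are 4 of them.

4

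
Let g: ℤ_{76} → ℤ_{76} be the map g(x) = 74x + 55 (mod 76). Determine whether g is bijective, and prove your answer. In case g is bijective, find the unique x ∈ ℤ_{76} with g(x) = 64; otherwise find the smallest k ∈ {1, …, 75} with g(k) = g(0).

Recall: g is injective when g(a) = g(b) forces a = b.
We have gcd(74, 76) = 2 > 1. Taking a = 0 and b = 38: g(0) = 55 and g(38) = 74·38 + 55 = 2867 ≡ 55 (mod 76).
So g(0) = g(38) while 0 ≠ 38, thus g is not injective, hence not bijective.
Since g is not bijective, we find the least positive k with g(k) = g(0): this means 74k ≡ 0 (mod 76), i.e. 76 ∣ 74k. Since gcd(74, 76) = 2, dividing through by 2 this holds exactly when 38 ∣ 37k, and as gcd(37, 38) = 1, exactly when 38 ∣ k.
The smallest positive such k is 38.

38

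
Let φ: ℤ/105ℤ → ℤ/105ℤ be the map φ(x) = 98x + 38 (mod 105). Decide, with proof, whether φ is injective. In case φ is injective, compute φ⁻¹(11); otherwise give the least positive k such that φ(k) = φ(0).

15

Recall: φ is injective when φ(a) = φ(b) forces a = b.
We have gcd(98, 105) = 7 > 1. Taking a = 0 and b = 15: φ(0) = 38 and φ(15) = 98·15 + 38 = 1508 ≡ 38 (mod 105).
So φ(0) = φ(15) while 0 ≠ 15, hence φ is not injective.
Since φ is not injective, we find the least positive k with φ(k) = φ(0): this means 98k ≡ 0 (mod 105), i.e. 105 ∣ 98k. Since gcd(98, 105) = 7, dividing through by 7 this holds exactly when 15 ∣ 14k, and as gcd(14, 15) = 1, exactly when 15 ∣ k.
The smallest positive such k is 15.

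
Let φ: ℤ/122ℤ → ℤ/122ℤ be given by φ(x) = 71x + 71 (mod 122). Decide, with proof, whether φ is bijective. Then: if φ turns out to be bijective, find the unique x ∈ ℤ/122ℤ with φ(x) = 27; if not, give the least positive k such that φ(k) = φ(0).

Suppose φ(x_1) = φ(x_2) in ℤ/122ℤ. Then 71x_1 + 71 ≡ 71x_2 + 71 (mod 122), so 71(x_1 − x_2) ≡ 0 (mod 122).
Since gcd(71, 122) = 1, 71 is invertible modulo 122, so x_1 − x_2 ≡ 0 (mod 122), i.e. x_1 = x_2.
We now compute 71⁻¹ mod 122 explicitly. Euclid's algorithm: 122 = 1·71 + 51, 71 = 1·51 + 20, 51 = 2·20 + 11, 20 = 1·11 + 9, 11 = 1·9 + 2, 9 = 4·2 + 1; back-substituting gives 1 = 55·71 − 32·122, so 71⁻¹ ≡ 55 (mod 122).
For any y ∈ ℤ/122ℤ, x = 55(y − 71) mod 122 satisfies φ(x) = 71·55(y − 71) + 71 ≡ y (since 71·55 ≡ 1 mod 122). So every y has a preimage.
So φ is bijective.
Since φ is bijective, we compute φ⁻¹(27): solve 71x + 71 ≡ 27 (mod 122), i.e. 71x ≡ 78 (mod 122).
Multiplying by 71⁻¹ = 55 gives x ≡ 55·78 = 4290 = 35·122 + 20 ≡ 20 (mod 122).
Check: φ(20) = 71·20 + 71 = 1491 = 12·122 + 27 ≡ 27 (mod 122).

20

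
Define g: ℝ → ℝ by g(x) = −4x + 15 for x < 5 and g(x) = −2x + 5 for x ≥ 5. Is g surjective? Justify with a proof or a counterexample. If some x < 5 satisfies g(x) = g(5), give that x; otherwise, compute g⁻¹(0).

Both pieces are strictly decreasing (slopes −4 and −2), so each is injective on its own interval.
The left piece maps (−∞, 5) onto (−5, ∞); the right piece maps [5, ∞) onto (−∞, −5].
These images together cover ℝ, so g is surjective.
Because the two images are disjoint, no x < 5 has g(x) = g(5), so we compute g⁻¹(0): 0 lies in (−5, ∞), so solve −4x + 15 = 0: x = (0 − 15)/(−4) = 15/4.

15/4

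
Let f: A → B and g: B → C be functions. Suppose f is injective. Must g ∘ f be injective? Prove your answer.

not injective

No. Take A = B = C = {1, 2}, f = identity (injective), and g(x) = 1 for every x.
Then (g ∘ f)(1) = 1 = (g ∘ f)(2) with 1 ≠ 2, so g ∘ f is not injective.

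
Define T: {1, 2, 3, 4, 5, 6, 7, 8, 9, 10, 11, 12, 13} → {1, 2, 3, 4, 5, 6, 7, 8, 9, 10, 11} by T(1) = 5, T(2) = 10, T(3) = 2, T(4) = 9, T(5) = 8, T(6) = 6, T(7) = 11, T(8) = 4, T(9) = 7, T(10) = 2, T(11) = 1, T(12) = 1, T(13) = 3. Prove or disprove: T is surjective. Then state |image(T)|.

11

Every element of the codomain has a preimage: 1 = T(11), 2 = T(3), 3 = T(13), 4 = T(8), 5 = T(1), 6 = T(6), 7 = T(9), 8 = T(5), 9 = T(4), 10 = T(2), 11 = T(7).
Thus T is surjective.
The image of T is {1, 2, 3, 4, 5, 6, 7, 8, 9, 10, 11}, which has 11 elements.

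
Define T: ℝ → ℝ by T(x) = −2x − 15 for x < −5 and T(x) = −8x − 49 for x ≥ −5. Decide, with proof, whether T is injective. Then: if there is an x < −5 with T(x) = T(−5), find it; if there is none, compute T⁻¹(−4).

Both pieces are strictly decreasing (slopes −2 and −8), so each is injective on its own interval.
The left piece maps (−∞, −5) onto (−5, ∞); the right piece maps [−5, ∞) onto (−∞, −9].
These images are disjoint, so no value is attained by both pieces. Thus T is injective.
Because the two images are disjoint, no x < −5 has T(x) = T(−5), so we compute T⁻¹(−4): −4 lies in (−5, ∞), so solve −2x − 15 = −4: x = (−4 + 15)/(−2) = −11/2.

-11/2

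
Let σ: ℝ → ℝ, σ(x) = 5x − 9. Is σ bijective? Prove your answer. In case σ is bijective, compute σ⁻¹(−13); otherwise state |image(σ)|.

Suppose σ(u) = σ(v). Then 5u − 9 = 5v − 9, therefore 5u = 5v, thus u = v.
For any y ∈ ℝ, x = (y + 9)/5 satisfies σ(x) = y.
So σ is bijective.
Since σ is bijective, we compute σ⁻¹(−13) = (−13 + 9)/5 = −4/5.

-4/5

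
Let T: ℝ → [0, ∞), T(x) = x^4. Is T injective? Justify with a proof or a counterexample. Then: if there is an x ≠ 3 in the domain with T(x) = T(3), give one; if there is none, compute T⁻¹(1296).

T(3) = 81 = (−3)^4 = T(−3) (since 4 is even), with 3 ≠ −3. So T is not injective.
For the follow-up, such an x exists: taking x = −3 ∈ ℝ gives T(−3) = 81 = T(3) with −3 ≠ 3.

-3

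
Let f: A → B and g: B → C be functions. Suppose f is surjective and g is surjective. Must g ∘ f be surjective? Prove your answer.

Let c ∈ C. Since g is surjective, there is b ∈ B with g(b) = c. Since f is surjective, there is a ∈ A with f(a) = b.
Then (g ∘ f)(a) = g(b) = c. Thus g ∘ f is surjective.

surjective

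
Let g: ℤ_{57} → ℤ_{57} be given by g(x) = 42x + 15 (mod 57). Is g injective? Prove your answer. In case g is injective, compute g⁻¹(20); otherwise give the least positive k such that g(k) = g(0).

19

We have gcd(42, 57) = 3 > 1. Taking s = 0 and t = 19: g(0) = 15 and g(19) = 42·19 + 15 = 813 ≡ 15 (mod 57).
So g(0) = g(19) while 0 ≠ 19, so g is not injective.
Since g is not injective, we find the least positive k with g(k) = g(0): this means 42k ≡ 0 (mod 57), i.e. 57 ∣ 42k. Since gcd(42, 57) = 3, dividing through by 3 this holds exactly when 19 ∣ 14k, and as gcd(14, 19) = 1, exactly when 19 ∣ k.
The smallest positive such k is 19.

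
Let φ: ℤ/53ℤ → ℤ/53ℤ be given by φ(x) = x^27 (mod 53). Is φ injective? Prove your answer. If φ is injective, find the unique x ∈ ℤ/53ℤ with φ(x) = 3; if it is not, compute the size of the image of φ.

50

Since 53 is prime, the nonzero elements of ℤ/53ℤ form a cyclic group of order 52.
As gcd(27, 52) = 1, raising to the 27th power is a bijection on this group: if a^27 ≡ b^27 then (ab^{−1})^27 = 1, and the only element of order dividing gcd(27, 52) = 1 is 1, so a = b.
With φ(0) = 0 this makes φ injective on all of ℤ/53ℤ, hence bijective (finite equal-size domain and codomain). In particular φ is injective.
Since φ is injective, we find the preimage of 3. The inverse of x ↦ x^27 on (ℤ/53ℤ)^× is x ↦ x^27, because 27·27 = 729 = 14·52 + 1 ≡ 1 (mod 52) and x^{52} = 1 for x ≠ 0 (Fermat). So φ⁻¹(3) = 3^27 mod 53.
Repeated squaring mod 53: 3^1 ≡ 3, 3^2 ≡ 3² = 9, 3^4 ≡ 9² = 81 ≡ 28, 3^8 ≡ 28² = 784 ≡ 42, 3^16 ≡ 42² = 1764 ≡ 15. Since 27 = 16 + 8 + 2 + 1, 3^27 ≡ 15·42·9·3: 15·42 = 630 ≡ 47, then 47·9 = 423 ≡ 52, then 52·3 = 156 ≡ 50. So 3^27 ≡ 50 (mod 53).
Hence φ⁻¹(3) = 50.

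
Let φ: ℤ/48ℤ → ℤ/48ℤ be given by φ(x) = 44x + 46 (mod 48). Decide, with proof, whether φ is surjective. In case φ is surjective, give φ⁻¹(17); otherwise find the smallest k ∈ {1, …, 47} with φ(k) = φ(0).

Since gcd(44, 48) = 4, we have 44x ≡ 0 (mod 4) for all x, so φ(x) ≡ 2 (mod 4).
But 0 ≢ 2 (mod 4), so 0 ∈ ℤ/48ℤ has no preimage. Hence φ is not surjective.
Since φ is not surjective, we find the least positive k with φ(k) = φ(0): this means 44k ≡ 0 (mod 48), i.e. 48 ∣ 44k. Since gcd(44, 48) = 4, dividing through by 4 this holds exactly when 12 ∣ 11k, and as gcd(11, 12) = 1, exactly when 12 ∣ k.
The smallest positive such k is 12.

12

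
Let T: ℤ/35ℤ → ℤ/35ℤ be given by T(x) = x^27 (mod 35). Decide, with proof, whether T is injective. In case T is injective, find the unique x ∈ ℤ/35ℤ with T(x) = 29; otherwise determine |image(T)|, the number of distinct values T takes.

T(4): Repeated squaring mod 35: 4^1 ≡ 4, 4^2 ≡ 4² = 16, 4^4 ≡ 16² = 256 ≡ 11, 4^8 ≡ 11² = 121 ≡ 16, 4^16 ≡ 16² = 256 ≡ 11. Since 27 = 16 + 8 + 2 + 1, 4^27 ≡ 11·16·16·4: 11·16 = 176 ≡ 1, then 1·16 = 16, then 16·4 = 64 ≡ 29. So 4^27 ≡ 29 (mod 35).
T(9): Repeated squaring mod 35: 9^1 ≡ 9, 9^2 ≡ 9² = 81 ≡ 11, 9^4 ≡ 11² = 121 ≡ 16, 9^8 ≡ 16² = 256 ≡ 11, 9^16 ≡ 11² = 121 ≡ 16. Since 27 = 16 + 8 + 2 + 1, 9^27 ≡ 16·11·11·9: 16·11 = 176 ≡ 1, then 1·11 = 11, then 11·9 = 99 ≡ 29. So 9^27 ≡ 29 (mod 35).
So T(4) = T(9) = 29 while 4 ≠ 9, therefore T is not injective.
Since T is not injective, we determine |image(T)|. Computing x^27 mod 35 for each x (by repeated squaring, reducing mod 35 at every step), the values T(0), T(1), …, T(34) are: 0, 1, 8, 27, 29, 20, 6, 28, 22, 29, 20, 1, 13, 27, 14, 15, 1, 13, 22, 34, 20, 21, 8, 22, 34, 15, 6, 13, 7, 29, 15, 6, 8, 27, 34.
The distinct values are {0, 1, 6, 7, 8, 13, 14, 15, 20, 21, 22, 27, 28, 29, 34}; there are 15 of them.

15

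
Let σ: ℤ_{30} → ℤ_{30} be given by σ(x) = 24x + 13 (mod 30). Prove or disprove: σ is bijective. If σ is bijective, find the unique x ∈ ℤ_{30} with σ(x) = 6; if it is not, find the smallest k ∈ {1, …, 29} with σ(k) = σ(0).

Recall that σ is injective if σ(s) = σ(t) implies s = t.
We have gcd(24, 30) = 6 > 1. Taking s = 0 and t = 5: σ(0) = 13 and σ(5) = 24·5 + 13 = 133 ≡ 13 (mod 30).
So σ(0) = σ(5) while 0 ≠ 5, hence σ is not injective, hence not bijective.
Since σ is not bijective, we find the least positive k with σ(k) = σ(0): this means 24k ≡ 0 (mod 30), i.e. 30 ∣ 24k. Since gcd(24, 30) = 6, dividing through by 6 this holds exactly when 5 ∣ 4k, and as gcd(4, 5) = 1, exactly when 5 ∣ k.
The smallest positive such k is 5.

5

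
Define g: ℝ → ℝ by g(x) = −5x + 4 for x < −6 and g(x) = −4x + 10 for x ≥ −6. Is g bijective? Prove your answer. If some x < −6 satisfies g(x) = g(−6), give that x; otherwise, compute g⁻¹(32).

Both pieces are strictly decreasing (slopes −5 and −4), so each is injective on its own interval.
The left piece maps (−∞, −6) onto (34, ∞); the right piece maps [−6, ∞) onto (−∞, 34].
Since 34 = 34, the images partition ℝ: g is injective and surjective, hence bijective.
Because the two images are disjoint, no x < −6 has g(x) = g(−6), so we compute g⁻¹(32): 32 lies in (−∞, 34], so solve −4x + 10 = 32: x = (32 − 10)/(−4) = −11/2.

-11/2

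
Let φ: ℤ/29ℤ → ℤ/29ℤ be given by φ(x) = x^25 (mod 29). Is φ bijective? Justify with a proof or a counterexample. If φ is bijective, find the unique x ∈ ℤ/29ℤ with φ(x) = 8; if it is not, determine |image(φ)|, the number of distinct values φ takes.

Since 29 is prime, the nonzero elements of ℤ/29ℤ form a cyclic group of order 28.
As gcd(25, 28) = 1, raising to the 25th power is a bijection on this group: if x_1^25 ≡ x_2^25 then (x_1x_2^{−1})^25 = 1, and the only element of order dividing gcd(25, 28) = 1 is 1, so x_1 = x_2.
With φ(0) = 0 this makes φ injective on all of ℤ/29ℤ, hence bijective (finite equal-size domain and codomain). In particular φ is bijective.
Since φ is bijective, we find the preimage of 8. The inverse of x ↦ x^25 on (ℤ/29ℤ)^× is x ↦ x^9, because 25·9 = 225 = 8·28 + 1 ≡ 1 (mod 28) and x^{28} = 1 for x ≠ 0 (Fermat). So φ⁻¹(8) = 8^9 mod 29.
Repeated squaring mod 29: 8^1 ≡ 8, 8^2 ≡ 8² = 64 ≡ 6, 8^4 ≡ 6² = 36 ≡ 7, 8^8 ≡ 7² = 49 ≡ 20. Since 9 = 8 + 1, 8^9 ≡ 20·8: 20·8 = 160 ≡ 15. So 8^9 ≡ 15 (mod 29).
Hence φ⁻¹(8) = 15.

15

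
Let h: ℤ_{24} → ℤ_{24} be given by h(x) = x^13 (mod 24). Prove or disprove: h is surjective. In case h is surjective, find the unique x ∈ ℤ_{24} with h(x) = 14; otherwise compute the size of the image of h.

h(0) = 0^13 = 0.
h(6): Repeated squaring mod 24: 6^1 ≡ 6, 6^2 ≡ 6² = 36 ≡ 12, 6^4 ≡ 12² = 144 ≡ 0, 6^8 ≡ 0² = 0. Since 13 = 8 + 4 + 1, 6^13 ≡ 0·0·6: 0·0 = 0, then 0·6 = 0. So 6^13 ≡ 0 (mod 24).
So h(0) = h(6) = 0 while 0 ≠ 6, so h is not injective.
A non-injective map from the 24-element set ℤ_{24} to itself takes at most 23 distinct values, so it cannot be surjective. Thus h is not surjective.
Since h is not surjective, we determine |image(h)|. Computing x^13 mod 24 for each x (by repeated squaring, reducing mod 24 at every step), the values h(0), h(1), …, h(23) are: 0, 1, 8, 3, 16, 5, 0, 7, 8, 9, 16, 11, 0, 13, 8, 15, 16, 17, 0, 19, 8, 21, 16, 23.
The distinct values are {0, 1, 3, 5, 7, 8, 9, 11, 13, 15, 16, 17, 19, 21, 23}; there are 15 of them.

15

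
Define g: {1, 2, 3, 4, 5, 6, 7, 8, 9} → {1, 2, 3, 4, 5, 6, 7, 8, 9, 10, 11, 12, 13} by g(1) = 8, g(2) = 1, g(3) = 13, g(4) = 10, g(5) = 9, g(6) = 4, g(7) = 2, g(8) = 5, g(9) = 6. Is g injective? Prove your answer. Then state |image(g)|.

9

The values g(1), …, g(9) are 8, 1, 13, 10, 9, 4, 2, 5, 6 — all distinct.
So g(x_1) = g(x_2) only when x_1 = x_2, and g is injective.
The image of g is {1, 2, 4, 5, 6, 8, 9, 10, 13}, which has 9 elements.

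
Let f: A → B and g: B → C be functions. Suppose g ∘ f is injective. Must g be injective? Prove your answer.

No. Take A = {1}, B = {1, 2}, C = {1, 2}, f(a) = a for each a ∈ A, and g(b) = 1 if b ∈ {1, 2} else g(b) = b.
Then g ∘ f = f is injective (A ⊂ B and f is the inclusion), but g(1) = g(2) = 1 with 1 ≠ 2, so g is not injective.

not injective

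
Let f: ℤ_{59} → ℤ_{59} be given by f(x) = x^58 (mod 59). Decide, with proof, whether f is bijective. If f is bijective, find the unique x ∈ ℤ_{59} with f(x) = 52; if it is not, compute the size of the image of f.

f(1) = 1^58 = 1.
f(2): Repeated squaring mod 59: 2^1 ≡ 2, 2^2 ≡ 2² = 4, 2^4 ≡ 4² = 16, 2^8 ≡ 16² = 256 ≡ 20, 2^16 ≡ 20² = 400 ≡ 46, 2^32 ≡ 46² = 2116 ≡ 51. Since 58 = 32 + 16 + 8 + 2, 2^58 ≡ 51·46·20·4: 51·46 = 2346 ≡ 45, then 45·20 = 900 ≡ 15, then 15·4 = 60 ≡ 1. So 2^58 ≡ 1 (mod 59).
So f(1) = f(2) = 1 while 1 ≠ 2, thus f is not injective, hence not bijective.
Since f is not bijective, we determine |image(f)|. Computing x^58 mod 59 for each x (by repeated squaring, reducing mod 59 at every step), the values f(0), f(1), …, f(58) are: 0, 1, 1, 1, 1, 1, 1, 1, 1, 1, 1, 1, 1, 1, 1, 1, 1, 1, 1, 1, 1, 1, 1, 1, 1, 1, 1, 1, 1, 1, 1, 1, 1, 1, 1, 1, 1, 1, 1, 1, 1, 1, 1, 1, 1, 1, 1, 1, 1, 1, 1, 1, 1, 1, 1, 1, 1, 1, 1.
The distinct values are {0, 1}; there are 2 of them.

2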